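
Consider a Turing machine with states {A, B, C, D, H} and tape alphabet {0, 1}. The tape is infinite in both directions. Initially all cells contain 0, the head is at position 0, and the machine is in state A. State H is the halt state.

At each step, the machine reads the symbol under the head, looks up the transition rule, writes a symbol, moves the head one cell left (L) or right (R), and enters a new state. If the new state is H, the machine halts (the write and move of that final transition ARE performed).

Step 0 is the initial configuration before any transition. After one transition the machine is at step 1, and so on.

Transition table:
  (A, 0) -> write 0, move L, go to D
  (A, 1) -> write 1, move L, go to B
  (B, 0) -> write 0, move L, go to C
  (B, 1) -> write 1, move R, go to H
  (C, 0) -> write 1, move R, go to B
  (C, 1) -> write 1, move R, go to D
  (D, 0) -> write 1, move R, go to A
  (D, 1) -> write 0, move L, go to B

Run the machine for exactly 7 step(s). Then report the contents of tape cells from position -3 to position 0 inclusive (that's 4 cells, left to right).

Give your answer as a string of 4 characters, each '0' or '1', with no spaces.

Answer: 1000

Derivation:
Step 1: in state A at pos 0, read 0 -> (A,0)->write 0,move L,goto D. Now: state=D, head=-1, tape[-2..1]=0000 (head:  ^)
Step 2: in state D at pos -1, read 0 -> (D,0)->write 1,move R,goto A. Now: state=A, head=0, tape[-2..1]=0100 (head:   ^)
Step 3: in state A at pos 0, read 0 -> (A,0)->write 0,move L,goto D. Now: state=D, head=-1, tape[-2..1]=0100 (head:  ^)
Step 4: in state D at pos -1, read 1 -> (D,1)->write 0,move L,goto B. Now: state=B, head=-2, tape[-3..1]=00000 (head:  ^)
Step 5: in state B at pos -2, read 0 -> (B,0)->write 0,move L,goto C. Now: state=C, head=-3, tape[-4..1]=000000 (head:  ^)
Step 6: in state C at pos -3, read 0 -> (C,0)->write 1,move R,goto B. Now: state=B, head=-2, tape[-4..1]=010000 (head:   ^)
Step 7: in state B at pos -2, read 0 -> (B,0)->write 0,move L,goto C. Now: state=C, head=-3, tape[-4..1]=010000 (head:  ^)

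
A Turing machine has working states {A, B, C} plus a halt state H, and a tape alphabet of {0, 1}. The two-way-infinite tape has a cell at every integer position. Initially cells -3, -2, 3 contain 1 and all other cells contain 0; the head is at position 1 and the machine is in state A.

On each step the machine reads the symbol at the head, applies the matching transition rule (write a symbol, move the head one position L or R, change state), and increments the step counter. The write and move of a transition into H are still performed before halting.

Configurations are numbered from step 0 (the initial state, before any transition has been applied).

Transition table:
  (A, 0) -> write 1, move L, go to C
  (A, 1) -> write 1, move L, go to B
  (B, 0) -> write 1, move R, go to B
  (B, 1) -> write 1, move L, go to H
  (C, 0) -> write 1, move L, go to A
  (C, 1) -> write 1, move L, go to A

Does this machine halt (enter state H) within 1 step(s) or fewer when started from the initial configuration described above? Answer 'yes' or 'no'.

Answer: no

Derivation:
Step 1: in state A at pos 1, read 0 -> (A,0)->write 1,move L,goto C. Now: state=C, head=0, tape[-4..4]=011001010 (head:     ^)
After 1 step(s): state = C (not H) -> not halted within 1 -> no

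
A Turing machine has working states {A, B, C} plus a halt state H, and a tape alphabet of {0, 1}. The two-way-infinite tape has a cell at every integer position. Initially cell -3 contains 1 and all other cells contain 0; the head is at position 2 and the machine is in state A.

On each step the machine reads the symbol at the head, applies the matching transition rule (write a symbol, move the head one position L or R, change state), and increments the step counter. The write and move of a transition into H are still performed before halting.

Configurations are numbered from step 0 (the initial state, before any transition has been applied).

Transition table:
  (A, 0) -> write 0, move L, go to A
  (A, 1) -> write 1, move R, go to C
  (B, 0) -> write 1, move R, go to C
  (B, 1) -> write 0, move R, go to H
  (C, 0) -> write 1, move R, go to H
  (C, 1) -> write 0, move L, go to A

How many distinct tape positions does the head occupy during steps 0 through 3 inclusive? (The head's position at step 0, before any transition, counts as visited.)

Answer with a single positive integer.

Step 1: in state A at pos 2, read 0 -> (A,0)->write 0,move L,goto A. Now: state=A, head=1, tape[-4..3]=01000000 (head:      ^)
Step 2: in state A at pos 1, read 0 -> (A,0)->write 0,move L,goto A. Now: state=A, head=0, tape[-4..3]=01000000 (head:     ^)
Step 3: in state A at pos 0, read 0 -> (A,0)->write 0,move L,goto A. Now: state=A, head=-1, tape[-4..3]=01000000 (head:    ^)
Head positions at steps 0..3: starting at 2, distinct positions visited = {-1, 0, 1, 2} -> 4 position(s)

Answer: 4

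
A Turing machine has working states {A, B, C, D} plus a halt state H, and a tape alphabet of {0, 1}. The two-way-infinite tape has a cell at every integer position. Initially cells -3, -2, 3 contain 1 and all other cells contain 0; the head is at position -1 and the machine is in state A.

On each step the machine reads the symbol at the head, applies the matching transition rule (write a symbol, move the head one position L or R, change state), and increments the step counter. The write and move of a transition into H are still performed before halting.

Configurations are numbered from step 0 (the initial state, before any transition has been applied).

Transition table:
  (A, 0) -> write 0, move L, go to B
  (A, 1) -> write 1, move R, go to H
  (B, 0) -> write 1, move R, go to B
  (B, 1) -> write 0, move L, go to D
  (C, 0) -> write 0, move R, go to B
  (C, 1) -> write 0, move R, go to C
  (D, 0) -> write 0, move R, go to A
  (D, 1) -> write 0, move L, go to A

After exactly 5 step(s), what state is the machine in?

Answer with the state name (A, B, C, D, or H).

Step 1: in state A at pos -1, read 0 -> (A,0)->write 0,move L,goto B. Now: state=B, head=-2, tape[-4..4]=011000010 (head:   ^)
Step 2: in state B at pos -2, read 1 -> (B,1)->write 0,move L,goto D. Now: state=D, head=-3, tape[-4..4]=010000010 (head:  ^)
Step 3: in state D at pos -3, read 1 -> (D,1)->write 0,move L,goto A. Now: state=A, head=-4, tape[-5..4]=0000000010 (head:  ^)
Step 4: in state A at pos -4, read 0 -> (A,0)->write 0,move L,goto B. Now: state=B, head=-5, tape[-6..4]=00000000010 (head:  ^)
Step 5: in state B at pos -5, read 0 -> (B,0)->write 1,move R,goto B. Now: state=B, head=-4, tape[-6..4]=01000000010 (head:   ^)

Answer: B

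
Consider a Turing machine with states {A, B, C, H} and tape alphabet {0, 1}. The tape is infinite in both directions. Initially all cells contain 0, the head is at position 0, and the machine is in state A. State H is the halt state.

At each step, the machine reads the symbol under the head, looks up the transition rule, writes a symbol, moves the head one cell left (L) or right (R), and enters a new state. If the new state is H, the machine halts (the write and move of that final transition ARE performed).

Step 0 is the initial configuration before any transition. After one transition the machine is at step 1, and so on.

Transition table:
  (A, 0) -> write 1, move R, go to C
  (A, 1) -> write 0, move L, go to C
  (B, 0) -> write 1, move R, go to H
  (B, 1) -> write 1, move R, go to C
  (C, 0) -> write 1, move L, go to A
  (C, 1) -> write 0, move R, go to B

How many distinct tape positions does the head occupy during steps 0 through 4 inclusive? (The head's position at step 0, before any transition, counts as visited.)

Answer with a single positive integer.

Answer: 4

Derivation:
Step 1: in state A at pos 0, read 0 -> (A,0)->write 1,move R,goto C. Now: state=C, head=1, tape[-1..2]=0100 (head:   ^)
Step 2: in state C at pos 1, read 0 -> (C,0)->write 1,move L,goto A. Now: state=A, head=0, tape[-1..2]=0110 (head:  ^)
Step 3: in state A at pos 0, read 1 -> (A,1)->write 0,move L,goto C. Now: state=C, head=-1, tape[-2..2]=00010 (head:  ^)
Step 4: in state C at pos -1, read 0 -> (C,0)->write 1,move L,goto A. Now: state=A, head=-2, tape[-3..2]=001010 (head:  ^)
Head positions at steps 0..4: starting at 0, distinct positions visited = {-2, -1, 0, 1} -> 4 position(s)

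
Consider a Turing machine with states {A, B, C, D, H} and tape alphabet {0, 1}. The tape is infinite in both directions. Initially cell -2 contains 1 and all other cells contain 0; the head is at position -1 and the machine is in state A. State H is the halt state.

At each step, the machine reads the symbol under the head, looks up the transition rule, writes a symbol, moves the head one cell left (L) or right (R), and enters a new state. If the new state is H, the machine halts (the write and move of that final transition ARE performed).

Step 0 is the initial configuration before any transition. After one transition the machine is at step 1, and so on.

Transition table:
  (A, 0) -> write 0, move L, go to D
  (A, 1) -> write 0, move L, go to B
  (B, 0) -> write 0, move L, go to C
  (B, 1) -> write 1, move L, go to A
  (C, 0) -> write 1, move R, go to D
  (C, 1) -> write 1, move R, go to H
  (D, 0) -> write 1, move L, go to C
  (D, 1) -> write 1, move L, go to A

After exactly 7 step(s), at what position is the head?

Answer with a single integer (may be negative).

Answer: -6

Derivation:
Step 1: in state A at pos -1, read 0 -> (A,0)->write 0,move L,goto D. Now: state=D, head=-2, tape[-3..0]=0100 (head:  ^)
Step 2: in state D at pos -2, read 1 -> (D,1)->write 1,move L,goto A. Now: state=A, head=-3, tape[-4..0]=00100 (head:  ^)
Step 3: in state A at pos -3, read 0 -> (A,0)->write 0,move L,goto D. Now: state=D, head=-4, tape[-5..0]=000100 (head:  ^)
Step 4: in state D at pos -4, read 0 -> (D,0)->write 1,move L,goto C. Now: state=C, head=-5, tape[-6..0]=0010100 (head:  ^)
Step 5: in state C at pos -5, read 0 -> (C,0)->write 1,move R,goto D. Now: state=D, head=-4, tape[-6..0]=0110100 (head:   ^)
Step 6: in state D at pos -4, read 1 -> (D,1)->write 1,move L,goto A. Now: state=A, head=-5, tape[-6..0]=0110100 (head:  ^)
Step 7: in state A at pos -5, read 1 -> (A,1)->write 0,move L,goto B. Now: state=B, head=-6, tape[-7..0]=00010100 (head:  ^)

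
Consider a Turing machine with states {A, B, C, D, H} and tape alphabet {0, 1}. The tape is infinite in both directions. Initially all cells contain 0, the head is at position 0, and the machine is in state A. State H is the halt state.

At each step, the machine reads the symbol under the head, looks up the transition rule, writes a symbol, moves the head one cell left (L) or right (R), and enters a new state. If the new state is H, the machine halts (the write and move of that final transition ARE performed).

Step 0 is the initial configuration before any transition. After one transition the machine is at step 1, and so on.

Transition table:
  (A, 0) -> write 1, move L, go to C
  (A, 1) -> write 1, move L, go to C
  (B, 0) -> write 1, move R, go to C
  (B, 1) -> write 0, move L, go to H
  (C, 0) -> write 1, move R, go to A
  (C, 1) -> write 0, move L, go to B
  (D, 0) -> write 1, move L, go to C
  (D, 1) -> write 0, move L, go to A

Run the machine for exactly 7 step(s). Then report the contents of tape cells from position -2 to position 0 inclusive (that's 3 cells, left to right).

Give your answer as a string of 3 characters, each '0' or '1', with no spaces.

Answer: 111

Derivation:
Step 1: in state A at pos 0, read 0 -> (A,0)->write 1,move L,goto C. Now: state=C, head=-1, tape[-2..1]=0010 (head:  ^)
Step 2: in state C at pos -1, read 0 -> (C,0)->write 1,move R,goto A. Now: state=A, head=0, tape[-2..1]=0110 (head:   ^)
Step 3: in state A at pos 0, read 1 -> (A,1)->write 1,move L,goto C. Now: state=C, head=-1, tape[-2..1]=0110 (head:  ^)
Step 4: in state C at pos -1, read 1 -> (C,1)->write 0,move L,goto B. Now: state=B, head=-2, tape[-3..1]=00010 (head:  ^)
Step 5: in state B at pos -2, read 0 -> (B,0)->write 1,move R,goto C. Now: state=C, head=-1, tape[-3..1]=01010 (head:   ^)
Step 6: in state C at pos -1, read 0 -> (C,0)->write 1,move R,goto A. Now: state=A, head=0, tape[-3..1]=01110 (head:    ^)
Step 7: in state A at pos 0, read 1 -> (A,1)->write 1,move L,goto C. Now: state=C, head=-1, tape[-3..1]=01110 (head:   ^)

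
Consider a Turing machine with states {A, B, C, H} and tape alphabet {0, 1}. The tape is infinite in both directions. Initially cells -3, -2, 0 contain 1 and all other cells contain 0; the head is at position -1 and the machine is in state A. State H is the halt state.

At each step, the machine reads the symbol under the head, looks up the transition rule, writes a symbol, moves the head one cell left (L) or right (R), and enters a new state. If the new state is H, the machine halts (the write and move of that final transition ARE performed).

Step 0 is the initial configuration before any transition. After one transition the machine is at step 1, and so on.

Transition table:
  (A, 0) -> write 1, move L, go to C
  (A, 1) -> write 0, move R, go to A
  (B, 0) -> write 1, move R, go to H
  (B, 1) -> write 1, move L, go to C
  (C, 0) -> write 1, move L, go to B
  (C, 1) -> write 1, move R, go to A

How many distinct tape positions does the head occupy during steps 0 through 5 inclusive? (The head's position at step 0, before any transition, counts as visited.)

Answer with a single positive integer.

Answer: 4

Derivation:
Step 1: in state A at pos -1, read 0 -> (A,0)->write 1,move L,goto C. Now: state=C, head=-2, tape[-4..1]=011110 (head:   ^)
Step 2: in state C at pos -2, read 1 -> (C,1)->write 1,move R,goto A. Now: state=A, head=-1, tape[-4..1]=011110 (head:    ^)
Step 3: in state A at pos -1, read 1 -> (A,1)->write 0,move R,goto A. Now: state=A, head=0, tape[-4..1]=011010 (head:     ^)
Step 4: in state A at pos 0, read 1 -> (A,1)->write 0,move R,goto A. Now: state=A, head=1, tape[-4..2]=0110000 (head:      ^)
Step 5: in state A at pos 1, read 0 -> (A,0)->write 1,move L,goto C. Now: state=C, head=0, tape[-4..2]=0110010 (head:     ^)
Head positions at steps 0..5: starting at -1, distinct positions visited = {-2, -1, 0, 1} -> 4 position(s)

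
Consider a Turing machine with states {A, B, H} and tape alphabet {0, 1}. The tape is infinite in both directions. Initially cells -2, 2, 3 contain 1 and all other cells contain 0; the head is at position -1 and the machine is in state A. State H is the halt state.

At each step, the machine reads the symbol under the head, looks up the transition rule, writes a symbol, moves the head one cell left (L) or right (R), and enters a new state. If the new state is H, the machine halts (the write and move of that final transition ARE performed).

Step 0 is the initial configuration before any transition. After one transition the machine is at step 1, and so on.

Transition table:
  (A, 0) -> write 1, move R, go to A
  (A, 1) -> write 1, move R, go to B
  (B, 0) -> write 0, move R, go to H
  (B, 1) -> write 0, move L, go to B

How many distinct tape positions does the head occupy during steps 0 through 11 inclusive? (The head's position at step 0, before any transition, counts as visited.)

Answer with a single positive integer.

Step 1: in state A at pos -1, read 0 -> (A,0)->write 1,move R,goto A. Now: state=A, head=0, tape[-3..4]=01100110 (head:    ^)
Step 2: in state A at pos 0, read 0 -> (A,0)->write 1,move R,goto A. Now: state=A, head=1, tape[-3..4]=01110110 (head:     ^)
Step 3: in state A at pos 1, read 0 -> (A,0)->write 1,move R,goto A. Now: state=A, head=2, tape[-3..4]=01111110 (head:      ^)
Step 4: in state A at pos 2, read 1 -> (A,1)->write 1,move R,goto B. Now: state=B, head=3, tape[-3..4]=01111110 (head:       ^)
Step 5: in state B at pos 3, read 1 -> (B,1)->write 0,move L,goto B. Now: state=B, head=2, tape[-3..4]=01111100 (head:      ^)
Step 6: in state B at pos 2, read 1 -> (B,1)->write 0,move L,goto B. Now: state=B, head=1, tape[-3..4]=01111000 (head:     ^)
Step 7: in state B at pos 1, read 1 -> (B,1)->write 0,move L,goto B. Now: state=B, head=0, tape[-3..4]=01110000 (head:    ^)
Step 8: in state B at pos 0, read 1 -> (B,1)->write 0,move L,goto B. Now: state=B, head=-1, tape[-3..4]=01100000 (head:   ^)
Step 9: in state B at pos -1, read 1 -> (B,1)->write 0,move L,goto B. Now: state=B, head=-2, tape[-3..4]=01000000 (head:  ^)
Step 10: in state B at pos -2, read 1 -> (B,1)->write 0,move L,goto B. Now: state=B, head=-3, tape[-4..4]=000000000 (head:  ^)
Step 11: in state B at pos -3, read 0 -> (B,0)->write 0,move R,goto H. Now: state=H, head=-2, tape[-4..4]=000000000 (head:   ^)
Head positions at steps 0..11: starting at -1, distinct positions visited = {-3, -2, -1, 0, 1, 2, 3} -> 7 position(s)

Answer: 7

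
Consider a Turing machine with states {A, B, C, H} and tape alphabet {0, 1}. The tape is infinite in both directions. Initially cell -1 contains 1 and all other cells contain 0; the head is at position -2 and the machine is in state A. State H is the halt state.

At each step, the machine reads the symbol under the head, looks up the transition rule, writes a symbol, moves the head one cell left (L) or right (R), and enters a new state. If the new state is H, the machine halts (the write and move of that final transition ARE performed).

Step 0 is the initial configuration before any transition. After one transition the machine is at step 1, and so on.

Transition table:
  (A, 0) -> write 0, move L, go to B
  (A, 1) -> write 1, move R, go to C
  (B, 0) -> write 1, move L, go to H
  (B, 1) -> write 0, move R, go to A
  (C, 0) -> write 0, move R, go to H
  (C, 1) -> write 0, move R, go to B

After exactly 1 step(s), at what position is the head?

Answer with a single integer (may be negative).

Step 1: in state A at pos -2, read 0 -> (A,0)->write 0,move L,goto B. Now: state=B, head=-3, tape[-4..0]=00010 (head:  ^)

Answer: -3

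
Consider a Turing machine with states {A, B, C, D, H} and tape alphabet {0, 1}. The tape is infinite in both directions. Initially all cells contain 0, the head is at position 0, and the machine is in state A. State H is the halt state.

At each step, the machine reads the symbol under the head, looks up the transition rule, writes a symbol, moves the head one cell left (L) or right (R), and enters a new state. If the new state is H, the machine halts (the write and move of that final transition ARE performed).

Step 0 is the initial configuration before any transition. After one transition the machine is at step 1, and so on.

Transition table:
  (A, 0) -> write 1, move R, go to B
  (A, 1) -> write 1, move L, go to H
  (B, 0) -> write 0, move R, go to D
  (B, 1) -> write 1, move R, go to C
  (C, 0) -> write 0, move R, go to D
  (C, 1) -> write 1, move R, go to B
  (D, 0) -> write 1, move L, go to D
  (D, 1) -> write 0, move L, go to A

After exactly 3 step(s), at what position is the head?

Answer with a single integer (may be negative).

Answer: 1

Derivation:
Step 1: in state A at pos 0, read 0 -> (A,0)->write 1,move R,goto B. Now: state=B, head=1, tape[-1..2]=0100 (head:   ^)
Step 2: in state B at pos 1, read 0 -> (B,0)->write 0,move R,goto D. Now: state=D, head=2, tape[-1..3]=01000 (head:    ^)
Step 3: in state D at pos 2, read 0 -> (D,0)->write 1,move L,goto D. Now: state=D, head=1, tape[-1..3]=01010 (head:   ^)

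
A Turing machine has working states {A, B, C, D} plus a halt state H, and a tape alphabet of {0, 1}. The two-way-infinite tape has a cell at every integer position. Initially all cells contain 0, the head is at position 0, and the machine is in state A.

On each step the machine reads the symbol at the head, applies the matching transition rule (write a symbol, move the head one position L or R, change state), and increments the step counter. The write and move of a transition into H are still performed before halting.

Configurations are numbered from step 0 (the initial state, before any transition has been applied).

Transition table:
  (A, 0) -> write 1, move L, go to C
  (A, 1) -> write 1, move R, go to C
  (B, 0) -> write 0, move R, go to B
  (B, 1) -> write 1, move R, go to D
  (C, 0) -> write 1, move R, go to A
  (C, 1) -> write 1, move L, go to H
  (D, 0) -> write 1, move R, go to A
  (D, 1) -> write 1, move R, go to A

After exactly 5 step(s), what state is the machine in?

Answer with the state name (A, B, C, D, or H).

Answer: C

Derivation:
Step 1: in state A at pos 0, read 0 -> (A,0)->write 1,move L,goto C. Now: state=C, head=-1, tape[-2..1]=0010 (head:  ^)
Step 2: in state C at pos -1, read 0 -> (C,0)->write 1,move R,goto A. Now: state=A, head=0, tape[-2..1]=0110 (head:   ^)
Step 3: in state A at pos 0, read 1 -> (A,1)->write 1,move R,goto C. Now: state=C, head=1, tape[-2..2]=01100 (head:    ^)
Step 4: in state C at pos 1, read 0 -> (C,0)->write 1,move R,goto A. Now: state=A, head=2, tape[-2..3]=011100 (head:     ^)
Step 5: in state A at pos 2, read 0 -> (A,0)->write 1,move L,goto C. Now: state=C, head=1, tape[-2..3]=011110 (head:    ^)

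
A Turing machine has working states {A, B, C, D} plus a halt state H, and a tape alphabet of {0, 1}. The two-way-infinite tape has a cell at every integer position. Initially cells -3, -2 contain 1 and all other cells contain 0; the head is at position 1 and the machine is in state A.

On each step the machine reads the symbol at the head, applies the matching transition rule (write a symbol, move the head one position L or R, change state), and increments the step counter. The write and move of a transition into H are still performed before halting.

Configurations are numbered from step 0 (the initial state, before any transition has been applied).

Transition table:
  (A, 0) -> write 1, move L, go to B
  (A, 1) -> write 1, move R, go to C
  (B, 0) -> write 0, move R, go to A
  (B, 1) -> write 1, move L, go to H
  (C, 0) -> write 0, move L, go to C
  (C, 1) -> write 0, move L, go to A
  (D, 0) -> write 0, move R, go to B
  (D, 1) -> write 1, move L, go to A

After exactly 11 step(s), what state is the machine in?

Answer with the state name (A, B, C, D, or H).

Answer: B

Derivation:
Step 1: in state A at pos 1, read 0 -> (A,0)->write 1,move L,goto B. Now: state=B, head=0, tape[-4..2]=0110010 (head:     ^)
Step 2: in state B at pos 0, read 0 -> (B,0)->write 0,move R,goto A. Now: state=A, head=1, tape[-4..2]=0110010 (head:      ^)
Step 3: in state A at pos 1, read 1 -> (A,1)->write 1,move R,goto C. Now: state=C, head=2, tape[-4..3]=01100100 (head:       ^)
Step 4: in state C at pos 2, read 0 -> (C,0)->write 0,move L,goto C. Now: state=C, head=1, tape[-4..3]=01100100 (head:      ^)
Step 5: in state C at pos 1, read 1 -> (C,1)->write 0,move L,goto A. Now: state=A, head=0, tape[-4..3]=01100000 (head:     ^)
Step 6: in state A at pos 0, read 0 -> (A,0)->write 1,move L,goto B. Now: state=B, head=-1, tape[-4..3]=01101000 (head:    ^)
Step 7: in state B at pos -1, read 0 -> (B,0)->write 0,move R,goto A. Now: state=A, head=0, tape[-4..3]=01101000 (head:     ^)
Step 8: in state A at pos 0, read 1 -> (A,1)->write 1,move R,goto C. Now: state=C, head=1, tape[-4..3]=01101000 (head:      ^)
Step 9: in state C at pos 1, read 0 -> (C,0)->write 0,move L,goto C. Now: state=C, head=0, tape[-4..3]=01101000 (head:     ^)
Step 10: in state C at pos 0, read 1 -> (C,1)->write 0,move L,goto A. Now: state=A, head=-1, tape[-4..3]=01100000 (head:    ^)
Step 11: in state A at pos -1, read 0 -> (A,0)->write 1,move L,goto B. Now: state=B, head=-2, tape[-4..3]=01110000 (head:   ^)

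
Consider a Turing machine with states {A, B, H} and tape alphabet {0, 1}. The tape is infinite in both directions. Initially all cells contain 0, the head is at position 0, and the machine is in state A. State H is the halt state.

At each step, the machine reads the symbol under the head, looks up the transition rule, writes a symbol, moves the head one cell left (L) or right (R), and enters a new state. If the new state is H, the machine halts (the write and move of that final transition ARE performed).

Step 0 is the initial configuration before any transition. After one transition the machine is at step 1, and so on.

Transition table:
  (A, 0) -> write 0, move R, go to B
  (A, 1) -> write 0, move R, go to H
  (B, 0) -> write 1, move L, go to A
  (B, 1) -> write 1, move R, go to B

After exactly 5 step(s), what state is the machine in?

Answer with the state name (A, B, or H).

Step 1: in state A at pos 0, read 0 -> (A,0)->write 0,move R,goto B. Now: state=B, head=1, tape[-1..2]=0000 (head:   ^)
Step 2: in state B at pos 1, read 0 -> (B,0)->write 1,move L,goto A. Now: state=A, head=0, tape[-1..2]=0010 (head:  ^)
Step 3: in state A at pos 0, read 0 -> (A,0)->write 0,move R,goto B. Now: state=B, head=1, tape[-1..2]=0010 (head:   ^)
Step 4: in state B at pos 1, read 1 -> (B,1)->write 1,move R,goto B. Now: state=B, head=2, tape[-1..3]=00100 (head:    ^)
Step 5: in state B at pos 2, read 0 -> (B,0)->write 1,move L,goto A. Now: state=A, head=1, tape[-1..3]=00110 (head:   ^)

Answer: A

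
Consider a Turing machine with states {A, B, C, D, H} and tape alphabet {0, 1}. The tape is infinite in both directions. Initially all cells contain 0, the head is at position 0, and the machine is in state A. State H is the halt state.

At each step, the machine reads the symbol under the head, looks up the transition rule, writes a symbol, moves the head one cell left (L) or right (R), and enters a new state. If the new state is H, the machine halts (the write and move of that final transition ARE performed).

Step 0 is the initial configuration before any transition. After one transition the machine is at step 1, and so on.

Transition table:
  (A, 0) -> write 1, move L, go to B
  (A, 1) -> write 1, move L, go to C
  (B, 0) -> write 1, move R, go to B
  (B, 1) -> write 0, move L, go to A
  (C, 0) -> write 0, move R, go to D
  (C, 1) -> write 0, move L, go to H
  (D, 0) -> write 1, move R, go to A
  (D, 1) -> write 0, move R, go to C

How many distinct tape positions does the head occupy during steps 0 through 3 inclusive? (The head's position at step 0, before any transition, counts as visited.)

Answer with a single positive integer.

Step 1: in state A at pos 0, read 0 -> (A,0)->write 1,move L,goto B. Now: state=B, head=-1, tape[-2..1]=0010 (head:  ^)
Step 2: in state B at pos -1, read 0 -> (B,0)->write 1,move R,goto B. Now: state=B, head=0, tape[-2..1]=0110 (head:   ^)
Step 3: in state B at pos 0, read 1 -> (B,1)->write 0,move L,goto A. Now: state=A, head=-1, tape[-2..1]=0100 (head:  ^)
Head positions at steps 0..3: starting at 0, distinct positions visited = {-1, 0} -> 2 position(s)

Answer: 2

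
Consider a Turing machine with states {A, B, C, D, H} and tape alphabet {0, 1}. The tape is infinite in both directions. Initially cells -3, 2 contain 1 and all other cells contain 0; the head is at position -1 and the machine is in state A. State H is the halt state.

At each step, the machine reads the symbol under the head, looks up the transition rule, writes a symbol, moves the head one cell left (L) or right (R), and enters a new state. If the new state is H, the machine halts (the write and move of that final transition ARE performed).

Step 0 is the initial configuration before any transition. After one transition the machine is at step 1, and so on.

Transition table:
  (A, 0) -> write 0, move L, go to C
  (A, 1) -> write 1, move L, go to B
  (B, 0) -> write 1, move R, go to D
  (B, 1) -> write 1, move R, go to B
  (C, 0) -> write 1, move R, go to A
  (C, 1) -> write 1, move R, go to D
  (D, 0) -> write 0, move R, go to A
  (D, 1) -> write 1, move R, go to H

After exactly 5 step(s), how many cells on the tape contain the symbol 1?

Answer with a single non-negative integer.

Answer: 3

Derivation:
Step 1: in state A at pos -1, read 0 -> (A,0)->write 0,move L,goto C. Now: state=C, head=-2, tape[-4..3]=01000010 (head:   ^)
Step 2: in state C at pos -2, read 0 -> (C,0)->write 1,move R,goto A. Now: state=A, head=-1, tape[-4..3]=01100010 (head:    ^)
Step 3: in state A at pos -1, read 0 -> (A,0)->write 0,move L,goto C. Now: state=C, head=-2, tape[-4..3]=01100010 (head:   ^)
Step 4: in state C at pos -2, read 1 -> (C,1)->write 1,move R,goto D. Now: state=D, head=-1, tape[-4..3]=01100010 (head:    ^)
Step 5: in state D at pos -1, read 0 -> (D,0)->write 0,move R,goto A. Now: state=A, head=0, tape[-4..3]=01100010 (head:     ^)
Cells containing 1 after step 5: {-3, -2, 2} -> 3 cell(s)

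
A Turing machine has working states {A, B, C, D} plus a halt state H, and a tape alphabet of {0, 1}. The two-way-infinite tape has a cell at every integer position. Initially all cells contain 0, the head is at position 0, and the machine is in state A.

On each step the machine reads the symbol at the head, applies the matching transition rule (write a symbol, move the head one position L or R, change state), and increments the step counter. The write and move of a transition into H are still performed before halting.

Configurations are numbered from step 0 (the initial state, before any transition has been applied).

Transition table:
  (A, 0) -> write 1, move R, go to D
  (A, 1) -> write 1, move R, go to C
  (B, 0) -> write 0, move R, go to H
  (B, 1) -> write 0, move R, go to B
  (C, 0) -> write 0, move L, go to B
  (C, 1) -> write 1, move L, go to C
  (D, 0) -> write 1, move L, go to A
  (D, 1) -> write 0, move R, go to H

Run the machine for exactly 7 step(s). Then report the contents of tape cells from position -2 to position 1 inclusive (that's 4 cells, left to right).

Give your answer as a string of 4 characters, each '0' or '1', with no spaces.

Step 1: in state A at pos 0, read 0 -> (A,0)->write 1,move R,goto D. Now: state=D, head=1, tape[-1..2]=0100 (head:   ^)
Step 2: in state D at pos 1, read 0 -> (D,0)->write 1,move L,goto A. Now: state=A, head=0, tape[-1..2]=0110 (head:  ^)
Step 3: in state A at pos 0, read 1 -> (A,1)->write 1,move R,goto C. Now: state=C, head=1, tape[-1..2]=0110 (head:   ^)
Step 4: in state C at pos 1, read 1 -> (C,1)->write 1,move L,goto C. Now: state=C, head=0, tape[-1..2]=0110 (head:  ^)
Step 5: in state C at pos 0, read 1 -> (C,1)->write 1,move L,goto C. Now: state=C, head=-1, tape[-2..2]=00110 (head:  ^)
Step 6: in state C at pos -1, read 0 -> (C,0)->write 0,move L,goto B. Now: state=B, head=-2, tape[-3..2]=000110 (head:  ^)
Step 7: in state B at pos -2, read 0 -> (B,0)->write 0,move R,goto H. Now: state=H, head=-1, tape[-3..2]=000110 (head:   ^)

Answer: 0011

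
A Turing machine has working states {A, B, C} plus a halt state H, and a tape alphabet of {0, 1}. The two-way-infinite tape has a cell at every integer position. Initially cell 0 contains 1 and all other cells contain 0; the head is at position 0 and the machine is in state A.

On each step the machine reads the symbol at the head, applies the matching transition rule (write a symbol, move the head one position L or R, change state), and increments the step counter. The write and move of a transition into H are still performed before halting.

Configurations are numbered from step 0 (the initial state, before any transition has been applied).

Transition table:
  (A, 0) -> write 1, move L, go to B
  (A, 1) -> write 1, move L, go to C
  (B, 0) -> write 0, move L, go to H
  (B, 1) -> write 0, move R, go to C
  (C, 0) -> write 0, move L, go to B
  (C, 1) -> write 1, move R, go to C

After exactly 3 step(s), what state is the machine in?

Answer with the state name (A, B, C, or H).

Step 1: in state A at pos 0, read 1 -> (A,1)->write 1,move L,goto C. Now: state=C, head=-1, tape[-2..1]=0010 (head:  ^)
Step 2: in state C at pos -1, read 0 -> (C,0)->write 0,move L,goto B. Now: state=B, head=-2, tape[-3..1]=00010 (head:  ^)
Step 3: in state B at pos -2, read 0 -> (B,0)->write 0,move L,goto H. Now: state=H, head=-3, tape[-4..1]=000010 (head:  ^)

Answer: H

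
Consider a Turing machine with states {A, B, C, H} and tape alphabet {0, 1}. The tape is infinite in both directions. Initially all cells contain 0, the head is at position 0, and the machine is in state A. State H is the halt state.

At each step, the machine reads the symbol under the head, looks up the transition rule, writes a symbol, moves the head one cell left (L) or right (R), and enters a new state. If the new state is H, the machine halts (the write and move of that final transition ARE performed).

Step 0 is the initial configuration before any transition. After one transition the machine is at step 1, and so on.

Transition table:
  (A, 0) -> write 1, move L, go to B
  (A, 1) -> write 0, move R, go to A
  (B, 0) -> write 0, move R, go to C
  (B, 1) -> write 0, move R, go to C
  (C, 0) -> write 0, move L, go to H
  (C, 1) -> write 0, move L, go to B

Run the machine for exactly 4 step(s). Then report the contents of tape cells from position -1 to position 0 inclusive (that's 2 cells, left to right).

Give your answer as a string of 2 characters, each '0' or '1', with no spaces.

Answer: 00

Derivation:
Step 1: in state A at pos 0, read 0 -> (A,0)->write 1,move L,goto B. Now: state=B, head=-1, tape[-2..1]=0010 (head:  ^)
Step 2: in state B at pos -1, read 0 -> (B,0)->write 0,move R,goto C. Now: state=C, head=0, tape[-2..1]=0010 (head:   ^)
Step 3: in state C at pos 0, read 1 -> (C,1)->write 0,move L,goto B. Now: state=B, head=-1, tape[-2..1]=0000 (head:  ^)
Step 4: in state B at pos -1, read 0 -> (B,0)->write 0,move R,goto C. Now: state=C, head=0, tape[-2..1]=0000 (head:   ^)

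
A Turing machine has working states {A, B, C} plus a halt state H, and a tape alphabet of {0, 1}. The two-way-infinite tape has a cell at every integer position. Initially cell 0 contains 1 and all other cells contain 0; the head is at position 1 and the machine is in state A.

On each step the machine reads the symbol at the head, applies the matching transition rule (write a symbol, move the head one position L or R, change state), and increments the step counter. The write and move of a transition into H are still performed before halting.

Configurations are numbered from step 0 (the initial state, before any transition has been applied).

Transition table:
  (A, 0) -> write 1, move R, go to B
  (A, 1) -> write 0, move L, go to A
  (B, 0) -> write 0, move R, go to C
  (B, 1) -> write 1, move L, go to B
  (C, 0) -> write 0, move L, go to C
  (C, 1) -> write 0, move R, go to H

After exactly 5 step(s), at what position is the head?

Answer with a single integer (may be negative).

Answer: 2

Derivation:
Step 1: in state A at pos 1, read 0 -> (A,0)->write 1,move R,goto B. Now: state=B, head=2, tape[-1..3]=01100 (head:    ^)
Step 2: in state B at pos 2, read 0 -> (B,0)->write 0,move R,goto C. Now: state=C, head=3, tape[-1..4]=011000 (head:     ^)
Step 3: in state C at pos 3, read 0 -> (C,0)->write 0,move L,goto C. Now: state=C, head=2, tape[-1..4]=011000 (head:    ^)
Step 4: in state C at pos 2, read 0 -> (C,0)->write 0,move L,goto C. Now: state=C, head=1, tape[-1..4]=011000 (head:   ^)
Step 5: in state C at pos 1, read 1 -> (C,1)->write 0,move R,goto H. Now: state=H, head=2, tape[-1..4]=010000 (head:    ^)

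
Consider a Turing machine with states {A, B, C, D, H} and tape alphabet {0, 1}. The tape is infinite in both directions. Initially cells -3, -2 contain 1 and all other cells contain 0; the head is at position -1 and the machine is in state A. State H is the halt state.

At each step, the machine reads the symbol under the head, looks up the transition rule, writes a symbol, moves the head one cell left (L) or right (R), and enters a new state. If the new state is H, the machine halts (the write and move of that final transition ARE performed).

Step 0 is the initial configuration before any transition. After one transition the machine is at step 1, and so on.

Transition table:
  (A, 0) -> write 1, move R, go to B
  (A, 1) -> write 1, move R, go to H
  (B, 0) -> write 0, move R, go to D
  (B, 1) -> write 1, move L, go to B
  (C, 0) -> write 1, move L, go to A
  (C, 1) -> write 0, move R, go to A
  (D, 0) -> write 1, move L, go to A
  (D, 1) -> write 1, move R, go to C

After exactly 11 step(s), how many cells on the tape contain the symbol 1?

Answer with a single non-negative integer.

Answer: 5

Derivation:
Step 1: in state A at pos -1, read 0 -> (A,0)->write 1,move R,goto B. Now: state=B, head=0, tape[-4..1]=011100 (head:     ^)
Step 2: in state B at pos 0, read 0 -> (B,0)->write 0,move R,goto D. Now: state=D, head=1, tape[-4..2]=0111000 (head:      ^)
Step 3: in state D at pos 1, read 0 -> (D,0)->write 1,move L,goto A. Now: state=A, head=0, tape[-4..2]=0111010 (head:     ^)
Step 4: in state A at pos 0, read 0 -> (A,0)->write 1,move R,goto B. Now: state=B, head=1, tape[-4..2]=0111110 (head:      ^)
Step 5: in state B at pos 1, read 1 -> (B,1)->write 1,move L,goto B. Now: state=B, head=0, tape[-4..2]=0111110 (head:     ^)
Step 6: in state B at pos 0, read 1 -> (B,1)->write 1,move L,goto B. Now: state=B, head=-1, tape[-4..2]=0111110 (head:    ^)
Step 7: in state B at pos -1, read 1 -> (B,1)->write 1,move L,goto B. Now: state=B, head=-2, tape[-4..2]=0111110 (head:   ^)
Step 8: in state B at pos -2, read 1 -> (B,1)->write 1,move L,goto B. Now: state=B, head=-3, tape[-4..2]=0111110 (head:  ^)
Step 9: in state B at pos -3, read 1 -> (B,1)->write 1,move L,goto B. Now: state=B, head=-4, tape[-5..2]=00111110 (head:  ^)
Step 10: in state B at pos -4, read 0 -> (B,0)->write 0,move R,goto D. Now: state=D, head=-3, tape[-5..2]=00111110 (head:   ^)
Step 11: in state D at pos -3, read 1 -> (D,1)->write 1,move R,goto C. Now: state=C, head=-2, tape[-5..2]=00111110 (head:    ^)
Cells containing 1 after step 11: {-3, -2, -1, 0, 1} -> 5 cell(s)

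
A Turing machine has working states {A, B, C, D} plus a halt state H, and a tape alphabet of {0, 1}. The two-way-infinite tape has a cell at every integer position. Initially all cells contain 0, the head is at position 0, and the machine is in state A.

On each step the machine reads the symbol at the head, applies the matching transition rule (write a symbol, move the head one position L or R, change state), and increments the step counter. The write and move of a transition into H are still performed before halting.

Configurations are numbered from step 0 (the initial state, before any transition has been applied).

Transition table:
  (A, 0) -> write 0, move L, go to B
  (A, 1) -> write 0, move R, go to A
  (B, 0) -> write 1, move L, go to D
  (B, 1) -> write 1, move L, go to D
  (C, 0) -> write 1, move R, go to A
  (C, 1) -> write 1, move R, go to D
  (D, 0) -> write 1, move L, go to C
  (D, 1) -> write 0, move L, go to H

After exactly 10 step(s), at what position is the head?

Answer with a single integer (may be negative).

Answer: -2

Derivation:
Step 1: in state A at pos 0, read 0 -> (A,0)->write 0,move L,goto B. Now: state=B, head=-1, tape[-2..1]=0000 (head:  ^)
Step 2: in state B at pos -1, read 0 -> (B,0)->write 1,move L,goto D. Now: state=D, head=-2, tape[-3..1]=00100 (head:  ^)
Step 3: in state D at pos -2, read 0 -> (D,0)->write 1,move L,goto C. Now: state=C, head=-3, tape[-4..1]=001100 (head:  ^)
Step 4: in state C at pos -3, read 0 -> (C,0)->write 1,move R,goto A. Now: state=A, head=-2, tape[-4..1]=011100 (head:   ^)
Step 5: in state A at pos -2, read 1 -> (A,1)->write 0,move R,goto A. Now: state=A, head=-1, tape[-4..1]=010100 (head:    ^)
Step 6: in state A at pos -1, read 1 -> (A,1)->write 0,move R,goto A. Now: state=A, head=0, tape[-4..1]=010000 (head:     ^)
Step 7: in state A at pos 0, read 0 -> (A,0)->write 0,move L,goto B. Now: state=B, head=-1, tape[-4..1]=010000 (head:    ^)
Step 8: in state B at pos -1, read 0 -> (B,0)->write 1,move L,goto D. Now: state=D, head=-2, tape[-4..1]=010100 (head:   ^)
Step 9: in state D at pos -2, read 0 -> (D,0)->write 1,move L,goto C. Now: state=C, head=-3, tape[-4..1]=011100 (head:  ^)
Step 10: in state C at pos -3, read 1 -> (C,1)->write 1,move R,goto D. Now: state=D, head=-2, tape[-4..1]=011100 (head:   ^)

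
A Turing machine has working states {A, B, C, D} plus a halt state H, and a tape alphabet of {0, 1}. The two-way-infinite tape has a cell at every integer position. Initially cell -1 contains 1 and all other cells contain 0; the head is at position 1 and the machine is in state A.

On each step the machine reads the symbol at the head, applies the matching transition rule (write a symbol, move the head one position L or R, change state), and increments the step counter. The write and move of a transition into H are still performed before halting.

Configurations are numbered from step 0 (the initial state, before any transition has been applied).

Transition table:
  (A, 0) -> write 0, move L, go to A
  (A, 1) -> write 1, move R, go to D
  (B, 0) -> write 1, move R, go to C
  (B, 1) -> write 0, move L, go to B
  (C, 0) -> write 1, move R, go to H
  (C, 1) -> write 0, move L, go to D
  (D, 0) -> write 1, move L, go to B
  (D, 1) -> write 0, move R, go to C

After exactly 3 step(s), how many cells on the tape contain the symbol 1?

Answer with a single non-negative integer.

Step 1: in state A at pos 1, read 0 -> (A,0)->write 0,move L,goto A. Now: state=A, head=0, tape[-2..2]=01000 (head:   ^)
Step 2: in state A at pos 0, read 0 -> (A,0)->write 0,move L,goto A. Now: state=A, head=-1, tape[-2..2]=01000 (head:  ^)
Step 3: in state A at pos -1, read 1 -> (A,1)->write 1,move R,goto D. Now: state=D, head=0, tape[-2..2]=01000 (head:   ^)
Cells containing 1 after step 3: {-1} -> 1 cell(s)

Answer: 1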